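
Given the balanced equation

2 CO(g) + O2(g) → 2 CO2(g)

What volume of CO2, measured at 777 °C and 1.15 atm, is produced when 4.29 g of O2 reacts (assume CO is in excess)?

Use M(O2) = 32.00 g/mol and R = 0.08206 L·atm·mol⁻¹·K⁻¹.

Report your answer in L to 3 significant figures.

n(O2) = 4.290 / 32.00 = 0.1341 mol
n(CO2) = (2/1) × 0.1341 = 0.2682 mol
V = nRT/P = 0.2682 × 0.08206 × 1050.15 / 1.15 = 20.10 L

20.1 L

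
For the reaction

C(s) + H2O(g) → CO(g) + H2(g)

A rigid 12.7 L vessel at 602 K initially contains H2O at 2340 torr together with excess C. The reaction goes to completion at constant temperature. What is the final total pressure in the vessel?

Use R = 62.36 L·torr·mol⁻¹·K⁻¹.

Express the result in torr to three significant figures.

Rigid vessel, constant T ⇒ P scales with total gas moles (1 → 2).
P_final = (2/1) × 2340 = 4680 torr

4680 torr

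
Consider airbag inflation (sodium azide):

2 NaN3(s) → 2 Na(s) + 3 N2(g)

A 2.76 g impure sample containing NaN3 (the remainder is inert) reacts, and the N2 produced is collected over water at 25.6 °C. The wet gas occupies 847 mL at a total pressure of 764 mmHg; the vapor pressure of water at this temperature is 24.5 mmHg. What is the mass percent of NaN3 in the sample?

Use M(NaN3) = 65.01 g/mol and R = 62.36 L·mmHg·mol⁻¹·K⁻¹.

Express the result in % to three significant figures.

52.8 %

P(N2) = 764 − 24.5 = 739.5 mmHg
n(N2) = PV/RT = (739.5 × 0.8470) / (62.36 × 298.75) = 0.03362 mol
n(NaN3) = (2/3) × 0.03362 = 0.02241 mol
m(NaN3) = 0.02241 × 65.01 = 1.457 g
%NaN3 = 1.457 / 2.76 × 100 = 52.79%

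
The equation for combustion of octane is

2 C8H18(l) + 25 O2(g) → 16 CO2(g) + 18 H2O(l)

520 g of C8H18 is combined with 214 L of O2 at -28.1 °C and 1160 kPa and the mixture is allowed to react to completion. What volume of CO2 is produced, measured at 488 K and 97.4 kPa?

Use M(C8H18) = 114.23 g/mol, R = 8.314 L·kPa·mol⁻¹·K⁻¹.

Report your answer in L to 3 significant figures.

1520 L

n(C8H18) = 520 / 114.23 = 4.552 mol
n(O2) = PV/RT = (1160 × 214) / (8.314 × 245.05) = 121.8 mol
For 4.552 mol C8H18, stoichiometry requires (25/2) × 4.552 = 56.90 mol O2; 121.8 mol is available, so C8H18 is limiting.
n(CO2) = (16/2) × 4.552 = 36.42 mol
V(CO2) = nRT/P = 36.42 × 8.314 × 488 / 97.4 = 1517 L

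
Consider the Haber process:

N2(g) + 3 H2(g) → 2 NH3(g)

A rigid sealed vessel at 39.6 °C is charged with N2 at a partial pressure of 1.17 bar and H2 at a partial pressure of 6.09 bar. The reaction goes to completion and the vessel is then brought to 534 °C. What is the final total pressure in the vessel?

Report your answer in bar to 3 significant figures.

With V and T fixed, P_i ∝ n_i, so the mole ratios apply directly to partial pressures at 39.6 °C.
P(H2) required for 1.17 bar of N2 = (3/1) × 1.17 = 3.510 bar; available 6.09 bar, so N2 is limiting.
P(H2) remaining = 6.09 − (3/1) × 1.17 = 2.580 bar
P(gaseous products) = (2)/1 × 1.17 = 2.340 bar
P_total at 39.6 °C = 2.580 + 2.340 = 4.920 bar
Scaling to 534 °C: P = 4.920 × 807.15/312.75 = 12.70 bar

12.7 bar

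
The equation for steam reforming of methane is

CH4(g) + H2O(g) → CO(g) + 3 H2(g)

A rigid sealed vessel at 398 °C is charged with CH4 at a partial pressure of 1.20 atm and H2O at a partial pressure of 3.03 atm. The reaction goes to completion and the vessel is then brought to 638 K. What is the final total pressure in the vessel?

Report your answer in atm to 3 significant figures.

6.30 atm

With V and T fixed, P_i ∝ n_i, so the mole ratios apply directly to partial pressures at 398 °C.
P(H2O) required for 1.20 atm of CH4 = (1/1) × 1.20 = 1.200 atm; available 3.03 atm, so CH4 is limiting.
P(H2O) remaining = 3.03 − (1/1) × 1.20 = 1.830 atm
P(gaseous products) = (1+3)/1 × 1.20 = 4.800 atm
P_total at 398 °C = 1.830 + 4.800 = 6.630 atm
Scaling to 638 K: P = 6.630 × 638/671.15 = 6.303 atm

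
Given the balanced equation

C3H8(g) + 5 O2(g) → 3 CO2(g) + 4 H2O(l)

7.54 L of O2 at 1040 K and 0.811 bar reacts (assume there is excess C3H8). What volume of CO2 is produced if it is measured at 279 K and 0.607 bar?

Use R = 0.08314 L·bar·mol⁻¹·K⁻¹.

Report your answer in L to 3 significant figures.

n(O2) = PV/RT = (0.811 × 7.54) / (0.08314 × 1040) = 0.07072 mol
n(CO2) = (3/5) × 0.07072 = 0.04243 mol
V = nRT/P = 0.04243 × 0.08314 × 279 / 0.607 = 1.621 L

1.62 L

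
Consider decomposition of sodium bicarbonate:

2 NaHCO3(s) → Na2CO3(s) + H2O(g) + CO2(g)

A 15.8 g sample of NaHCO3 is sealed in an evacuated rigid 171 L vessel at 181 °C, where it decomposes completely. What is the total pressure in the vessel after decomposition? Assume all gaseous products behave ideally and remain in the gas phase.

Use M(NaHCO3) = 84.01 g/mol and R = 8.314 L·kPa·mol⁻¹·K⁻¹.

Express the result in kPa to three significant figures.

4.15 kPa

n(NaHCO3) = 15.8 / 84.01 = 0.1881 mol
n(gas produced) = (2/2) × 0.1881 = 0.1881 mol
P = nRT/V = 0.1881 × 8.314 × 454.15 / 171 = 4.153 kPa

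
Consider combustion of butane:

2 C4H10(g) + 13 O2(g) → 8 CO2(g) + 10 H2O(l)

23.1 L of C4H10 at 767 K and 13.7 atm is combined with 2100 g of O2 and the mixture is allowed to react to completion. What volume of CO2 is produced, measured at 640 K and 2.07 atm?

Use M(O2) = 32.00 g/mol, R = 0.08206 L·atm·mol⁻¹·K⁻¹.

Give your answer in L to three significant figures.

510 L

n(C4H10) = PV/RT = (13.7 × 23.1) / (0.08206 × 767) = 5.028 mol
n(O2) = 2100 / 32.00 = 65.62 mol
For 5.028 mol C4H10, stoichiometry requires (13/2) × 5.028 = 32.68 mol O2; 65.62 mol is available, so C4H10 is limiting.
n(CO2) = (8/2) × 5.028 = 20.11 mol
V(CO2) = nRT/P = 20.11 × 0.08206 × 640 / 2.07 = 510.2 L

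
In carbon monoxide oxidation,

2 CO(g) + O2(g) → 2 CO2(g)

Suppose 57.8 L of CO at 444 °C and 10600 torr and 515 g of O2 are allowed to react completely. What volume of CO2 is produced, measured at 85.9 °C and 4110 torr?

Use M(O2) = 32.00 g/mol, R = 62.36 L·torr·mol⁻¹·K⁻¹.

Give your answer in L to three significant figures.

n(CO) = PV/RT = (10600 × 57.8) / (62.36 × 717.15) = 13.70 mol
n(O2) = 515 / 32.00 = 16.09 mol
For 13.70 mol CO, stoichiometry requires (1/2) × 13.70 = 6.850 mol O2; 16.09 mol is available, so CO is limiting.
n(CO2) = (2/2) × 13.70 = 13.70 mol
V(CO2) = nRT/P = 13.70 × 62.36 × 359.05 / 4110 = 74.63 L

74.6 L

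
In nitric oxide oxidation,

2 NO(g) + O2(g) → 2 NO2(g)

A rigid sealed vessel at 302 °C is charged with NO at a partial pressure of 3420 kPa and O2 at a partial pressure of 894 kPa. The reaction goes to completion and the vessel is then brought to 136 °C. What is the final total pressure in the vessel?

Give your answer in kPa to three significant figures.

2430 kPa

At constant V, partial pressures at 302 °C are proportional to moles, so apply stoichiometry directly to pressures.
P(O2) required for 3420 kPa of NO = (1/2) × 3420 = 1710 kPa; available 894 kPa, so O2 is limiting.
P(NO) remaining = 3420 − (2/1) × 894 = 1632 kPa
P(gaseous products) = (2)/1 × 894 = 1788 kPa
P_total at 302 °C = 1632 + 1788 = 3420 kPa
Scaling to 136 °C: P = 3420 × 409.15/575.15 = 2433 kPa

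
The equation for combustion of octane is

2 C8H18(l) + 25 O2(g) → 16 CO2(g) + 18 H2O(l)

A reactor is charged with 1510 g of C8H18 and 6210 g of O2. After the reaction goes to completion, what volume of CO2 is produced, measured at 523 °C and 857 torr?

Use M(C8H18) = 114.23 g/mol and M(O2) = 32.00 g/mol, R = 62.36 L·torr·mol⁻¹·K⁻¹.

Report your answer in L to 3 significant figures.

n(C8H18) = 1510 / 114.23 = 13.22 mol
n(O2) = 6210 / 32.00 = 194.1 mol
For 13.22 mol C8H18, stoichiometry requires (25/2) × 13.22 = 165.2 mol O2; 194.1 mol is available, so C8H18 is limiting.
n(CO2) = (16/2) × 13.22 = 105.8 mol
V(CO2) = nRT/P = 105.8 × 62.36 × 796.15 / 857 = 6129 L

6130 L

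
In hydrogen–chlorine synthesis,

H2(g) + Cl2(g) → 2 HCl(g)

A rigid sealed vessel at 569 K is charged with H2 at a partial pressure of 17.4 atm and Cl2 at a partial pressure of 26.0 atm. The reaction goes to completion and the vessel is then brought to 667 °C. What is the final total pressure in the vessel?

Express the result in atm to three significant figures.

At constant V, partial pressures at 569 K are proportional to moles, so apply stoichiometry directly to pressures.
P(Cl2) required for 17.4 atm of H2 = (1/1) × 17.4 = 17.40 atm; available 26.0 atm, so H2 is limiting.
P(Cl2) remaining = 26.0 − (1/1) × 17.4 = 8.600 atm
P(gaseous products) = (2)/1 × 17.4 = 34.80 atm
P_total at 569 K = 8.600 + 34.80 = 43.40 atm
Scaling to 667 °C: P = 43.40 × 940.15/569 = 71.71 atm

71.7 atm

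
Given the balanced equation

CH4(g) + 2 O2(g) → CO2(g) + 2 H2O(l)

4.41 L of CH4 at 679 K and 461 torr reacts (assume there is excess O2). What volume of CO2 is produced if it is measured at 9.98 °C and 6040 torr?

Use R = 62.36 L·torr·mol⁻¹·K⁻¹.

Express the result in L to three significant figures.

0.140 L

n(CH4) = PV/RT = (461 × 4.41) / (62.36 × 679) = 0.04801 mol
n(CO2) = (1/1) × 0.04801 = 0.04801 mol
V = nRT/P = 0.04801 × 62.36 × 283.13 / 6040 = 0.1403 L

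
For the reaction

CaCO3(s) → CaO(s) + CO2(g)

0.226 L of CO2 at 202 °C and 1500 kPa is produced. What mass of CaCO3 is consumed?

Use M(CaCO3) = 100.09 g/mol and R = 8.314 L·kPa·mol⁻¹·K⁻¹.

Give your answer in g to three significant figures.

8.59 g

n(CO2) = PV/RT = (1500 × 0.226) / (8.314 × 475.15) = 0.08581 mol
n(CaCO3) = (1/1) × 0.08581 = 0.08581 mol
m(CaCO3) = 0.08581 × 100.09 = 8.589 g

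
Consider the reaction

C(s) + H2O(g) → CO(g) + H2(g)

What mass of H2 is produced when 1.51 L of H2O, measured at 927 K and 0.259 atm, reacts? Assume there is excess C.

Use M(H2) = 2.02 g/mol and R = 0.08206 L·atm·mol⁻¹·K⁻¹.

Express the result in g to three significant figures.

0.0104 g

n(H2O) = PV/RT = (0.259 × 1.51) / (0.08206 × 927) = 0.005141 mol
n(H2) = (1/1) × 0.005141 = 0.005141 mol
m(H2) = 0.005141 × 2.02 = 0.01038 g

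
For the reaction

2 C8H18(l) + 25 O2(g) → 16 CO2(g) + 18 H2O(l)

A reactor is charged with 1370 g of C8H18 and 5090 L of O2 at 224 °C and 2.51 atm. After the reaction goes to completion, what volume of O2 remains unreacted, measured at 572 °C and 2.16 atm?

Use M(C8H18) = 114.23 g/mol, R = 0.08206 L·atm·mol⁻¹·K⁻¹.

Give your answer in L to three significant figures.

5240 L

n(C8H18) = 1370 / 114.23 = 11.99 mol
n(O2) = PV/RT = (2.51 × 5090) / (0.08206 × 497.15) = 313.2 mol
For 11.99 mol C8H18, stoichiometry requires (25/2) × 11.99 = 149.9 mol O2; 313.2 mol is available, so C8H18 is limiting.
n(O2) consumed = (25/2) × 11.99 = 149.9 mol; remaining = 313.2 − 149.9 = 163.3 mol
V(O2) = nRT/P = 163.3 × 0.08206 × 845.15 / 2.16 = 5243 L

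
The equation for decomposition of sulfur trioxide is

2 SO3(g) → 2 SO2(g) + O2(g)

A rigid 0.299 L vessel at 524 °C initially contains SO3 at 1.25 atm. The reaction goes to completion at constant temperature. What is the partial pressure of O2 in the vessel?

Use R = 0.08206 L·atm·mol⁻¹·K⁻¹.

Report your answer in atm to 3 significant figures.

n(SO3)₀ = PV/RT = (1.25 × 0.299) / (0.08206 × 797.15) = 0.005714 mol
n(O2) = (1/2) × 0.005714 = 0.002857 mol
P(O2) = nRT/V = 0.002857 × 0.08206 × 797.15 / 0.299 = 0.6250 atm

0.625 atm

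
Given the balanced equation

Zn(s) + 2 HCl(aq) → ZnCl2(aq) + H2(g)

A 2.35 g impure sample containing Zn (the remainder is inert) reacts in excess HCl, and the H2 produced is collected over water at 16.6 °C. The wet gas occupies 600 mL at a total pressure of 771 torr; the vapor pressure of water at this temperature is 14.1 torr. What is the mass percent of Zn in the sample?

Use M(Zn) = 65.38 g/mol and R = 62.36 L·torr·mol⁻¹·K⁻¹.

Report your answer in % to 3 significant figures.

P(H2) = 771 − 14.1 = 756.9 torr
n(H2) = PV/RT = (756.9 × 0.6000) / (62.36 × 289.75) = 0.02513 mol
n(Zn) = (1/1) × 0.02513 = 0.02513 mol
m(Zn) = 0.02513 × 65.38 = 1.643 g
%Zn = 1.643 / 2.35 × 100 = 69.91%

69.9 %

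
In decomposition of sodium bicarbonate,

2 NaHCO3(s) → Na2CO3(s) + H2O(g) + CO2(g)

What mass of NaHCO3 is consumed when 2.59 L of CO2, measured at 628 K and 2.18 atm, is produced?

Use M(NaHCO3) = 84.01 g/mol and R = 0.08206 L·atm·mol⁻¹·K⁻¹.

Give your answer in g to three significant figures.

18.4 g

n(CO2) = PV/RT = (2.18 × 2.59) / (0.08206 × 628) = 0.1096 mol
n(NaHCO3) = (2/1) × 0.1096 = 0.2192 mol
m(NaHCO3) = 0.2192 × 84.01 = 18.41 g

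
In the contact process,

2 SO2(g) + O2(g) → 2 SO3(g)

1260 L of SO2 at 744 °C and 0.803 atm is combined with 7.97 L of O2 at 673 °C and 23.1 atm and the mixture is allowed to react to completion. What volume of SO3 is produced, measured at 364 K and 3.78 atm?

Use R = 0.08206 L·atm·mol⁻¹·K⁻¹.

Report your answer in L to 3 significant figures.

n(SO2) = PV/RT = (0.803 × 1260) / (0.08206 × 1017.15) = 12.12 mol
n(O2) = PV/RT = (23.1 × 7.97) / (0.08206 × 946.15) = 2.371 mol
For 12.12 mol SO2, stoichiometry requires (1/2) × 12.12 = 6.060 mol O2; 2.371 mol is available, so O2 is limiting.
n(SO3) = (2/1) × 2.371 = 4.742 mol
V(SO3) = nRT/P = 4.742 × 0.08206 × 364 / 3.78 = 37.47 L

37.5 L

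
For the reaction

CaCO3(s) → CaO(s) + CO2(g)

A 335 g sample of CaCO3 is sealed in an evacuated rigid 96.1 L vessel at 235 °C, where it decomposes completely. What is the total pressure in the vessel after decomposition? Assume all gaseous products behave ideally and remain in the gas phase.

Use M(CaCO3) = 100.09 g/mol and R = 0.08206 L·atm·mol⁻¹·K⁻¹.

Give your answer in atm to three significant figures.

n(CaCO3) = 335 / 100.09 = 3.347 mol
n(gas produced) = (1/1) × 3.347 = 3.347 mol
P = nRT/V = 3.347 × 0.08206 × 508.15 / 96.1 = 1.452 atm

1.45 atm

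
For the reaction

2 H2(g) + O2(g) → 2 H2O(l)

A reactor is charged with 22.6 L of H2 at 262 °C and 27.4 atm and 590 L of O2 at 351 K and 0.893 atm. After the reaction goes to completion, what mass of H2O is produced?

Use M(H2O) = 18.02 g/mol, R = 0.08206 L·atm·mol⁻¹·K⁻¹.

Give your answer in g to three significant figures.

n(H2) = PV/RT = (27.4 × 22.6) / (0.08206 × 535.15) = 14.10 mol
n(O2) = PV/RT = (0.893 × 590) / (0.08206 × 351) = 18.29 mol
For 14.10 mol H2, stoichiometry requires (1/2) × 14.10 = 7.050 mol O2; 18.29 mol is available, so H2 is limiting.
n(H2O) = (2/2) × 14.10 = 14.10 mol
m(H2O) = 14.10 × 18.02 = 254.1 g

254 g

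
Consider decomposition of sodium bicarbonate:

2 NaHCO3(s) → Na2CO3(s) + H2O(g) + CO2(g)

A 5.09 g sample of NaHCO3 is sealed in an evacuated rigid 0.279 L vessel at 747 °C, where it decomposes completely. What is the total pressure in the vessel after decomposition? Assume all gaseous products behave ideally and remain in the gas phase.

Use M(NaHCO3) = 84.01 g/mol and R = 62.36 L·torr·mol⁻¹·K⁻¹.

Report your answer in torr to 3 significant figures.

n(NaHCO3) = 5.09 / 84.01 = 0.06059 mol
n(gas produced) = (2/2) × 0.06059 = 0.06059 mol
P = nRT/V = 0.06059 × 62.36 × 1020.15 / 0.279 = 13820 torr

13800 torr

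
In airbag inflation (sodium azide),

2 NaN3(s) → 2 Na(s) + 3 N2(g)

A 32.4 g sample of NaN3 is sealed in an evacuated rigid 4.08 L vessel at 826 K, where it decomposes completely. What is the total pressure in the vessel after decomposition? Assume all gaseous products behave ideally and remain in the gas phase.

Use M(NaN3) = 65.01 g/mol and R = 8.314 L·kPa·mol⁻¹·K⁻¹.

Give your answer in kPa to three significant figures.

n(NaN3) = 32.4 / 65.01 = 0.4984 mol
n(gas produced) = (3/2) × 0.4984 = 0.7476 mol
P = nRT/V = 0.7476 × 8.314 × 826 / 4.08 = 1258 kPa

1260 kPa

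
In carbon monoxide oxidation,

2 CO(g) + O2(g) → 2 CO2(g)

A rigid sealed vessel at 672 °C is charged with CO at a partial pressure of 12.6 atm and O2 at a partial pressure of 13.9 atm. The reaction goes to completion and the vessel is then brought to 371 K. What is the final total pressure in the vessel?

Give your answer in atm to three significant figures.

7.93 atm

With V and T fixed, P_i ∝ n_i, so the mole ratios apply directly to partial pressures at 672 °C.
P(O2) required for 12.6 atm of CO = (1/2) × 12.6 = 6.300 atm; available 13.9 atm, so CO is limiting.
P(O2) remaining = 13.9 − (1/2) × 12.6 = 7.600 atm
P(gaseous products) = (2)/2 × 12.6 = 12.60 atm
P_total at 672 °C = 7.600 + 12.60 = 20.20 atm
Scaling to 371 K: P = 20.20 × 371/945.15 = 7.929 atm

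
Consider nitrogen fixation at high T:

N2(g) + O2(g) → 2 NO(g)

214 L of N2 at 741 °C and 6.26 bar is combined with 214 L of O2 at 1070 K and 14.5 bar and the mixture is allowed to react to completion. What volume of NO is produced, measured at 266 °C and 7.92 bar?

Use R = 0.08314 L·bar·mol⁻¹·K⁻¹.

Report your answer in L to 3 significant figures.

n(N2) = PV/RT = (6.26 × 214) / (0.08314 × 1014.15) = 15.89 mol
n(O2) = PV/RT = (14.5 × 214) / (0.08314 × 1070) = 34.88 mol
For 15.89 mol N2, stoichiometry requires (1/1) × 15.89 = 15.89 mol O2; 34.88 mol is available, so N2 is limiting.
n(NO) = (2/1) × 15.89 = 31.78 mol
V(NO) = nRT/P = 31.78 × 0.08314 × 539.15 / 7.92 = 179.9 L

180 L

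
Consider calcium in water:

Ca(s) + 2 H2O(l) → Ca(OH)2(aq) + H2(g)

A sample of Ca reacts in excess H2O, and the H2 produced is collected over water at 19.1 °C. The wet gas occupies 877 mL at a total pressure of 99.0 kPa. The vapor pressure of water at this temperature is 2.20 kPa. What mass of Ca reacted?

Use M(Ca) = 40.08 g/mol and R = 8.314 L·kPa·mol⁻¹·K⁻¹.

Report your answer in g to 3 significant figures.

P(H2) = 99.0 − 2.20 = 96.80 kPa
n(H2) = PV/RT = (96.80 × 0.8770) / (8.314 × 292.25) = 0.03494 mol
n(Ca) = (1/1) × 0.03494 = 0.03494 mol
m(Ca) = 0.03494 × 40.08 = 1.400 g

1.40 g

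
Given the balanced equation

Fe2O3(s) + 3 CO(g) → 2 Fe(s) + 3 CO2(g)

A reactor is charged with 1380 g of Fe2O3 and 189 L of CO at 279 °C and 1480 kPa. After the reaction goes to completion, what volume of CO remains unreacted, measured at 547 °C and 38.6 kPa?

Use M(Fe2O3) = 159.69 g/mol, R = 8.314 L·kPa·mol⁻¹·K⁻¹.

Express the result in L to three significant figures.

6180 L

n(Fe2O3) = 1380 / 159.69 = 8.642 mol
n(CO) = PV/RT = (1480 × 189) / (8.314 × 552.15) = 60.93 mol
For 8.642 mol Fe2O3, stoichiometry requires (3/1) × 8.642 = 25.93 mol CO; 60.93 mol is available, so Fe2O3 is limiting.
n(CO) consumed = (3/1) × 8.642 = 25.93 mol; remaining = 60.93 − 25.93 = 35.00 mol
V(CO) = nRT/P = 35.00 × 8.314 × 820.15 / 38.6 = 6183 L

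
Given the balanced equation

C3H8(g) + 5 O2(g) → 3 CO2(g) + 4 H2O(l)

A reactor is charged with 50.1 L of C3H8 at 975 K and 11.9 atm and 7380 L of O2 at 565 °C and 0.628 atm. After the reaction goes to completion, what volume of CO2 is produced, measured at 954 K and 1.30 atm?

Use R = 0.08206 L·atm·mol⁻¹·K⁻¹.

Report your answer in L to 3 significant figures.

1350 L

n(C3H8) = PV/RT = (11.9 × 50.1) / (0.08206 × 975) = 7.452 mol
n(O2) = PV/RT = (0.628 × 7380) / (0.08206 × 838.15) = 67.38 mol
For 7.452 mol C3H8, stoichiometry requires (5/1) × 7.452 = 37.26 mol O2; 67.38 mol is available, so C3H8 is limiting.
n(CO2) = (3/1) × 7.452 = 22.36 mol
V(CO2) = nRT/P = 22.36 × 0.08206 × 954 / 1.30 = 1347 L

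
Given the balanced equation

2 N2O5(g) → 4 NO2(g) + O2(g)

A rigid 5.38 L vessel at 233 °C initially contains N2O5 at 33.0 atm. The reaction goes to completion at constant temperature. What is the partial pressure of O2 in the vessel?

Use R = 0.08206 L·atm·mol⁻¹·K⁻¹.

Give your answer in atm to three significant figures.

16.5 atm

n(N2O5)₀ = PV/RT = (33.0 × 5.38) / (0.08206 × 506.15) = 4.275 mol
n(O2) = (1/2) × 4.275 = 2.138 mol
P(O2) = nRT/V = 2.138 × 0.08206 × 506.15 / 5.38 = 16.51 atm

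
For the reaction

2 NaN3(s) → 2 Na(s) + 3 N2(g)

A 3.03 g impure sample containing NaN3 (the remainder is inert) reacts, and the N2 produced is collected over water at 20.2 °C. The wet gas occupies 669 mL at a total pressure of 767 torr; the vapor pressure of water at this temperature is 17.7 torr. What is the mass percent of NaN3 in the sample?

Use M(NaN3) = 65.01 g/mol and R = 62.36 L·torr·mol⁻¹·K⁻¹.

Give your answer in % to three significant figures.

P(N2) = 767 − 17.7 = 749.3 torr
n(N2) = PV/RT = (749.3 × 0.6690) / (62.36 × 293.35) = 0.02740 mol
n(NaN3) = (2/3) × 0.02740 = 0.01827 mol
m(NaN3) = 0.01827 × 65.01 = 1.188 g
%NaN3 = 1.188 / 3.03 × 100 = 39.21%

39.2 %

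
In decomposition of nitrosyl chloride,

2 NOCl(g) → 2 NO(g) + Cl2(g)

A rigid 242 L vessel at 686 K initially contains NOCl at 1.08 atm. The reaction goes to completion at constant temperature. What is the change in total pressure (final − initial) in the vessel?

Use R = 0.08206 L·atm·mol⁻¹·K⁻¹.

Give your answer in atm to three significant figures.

0.540 atm

At constant T and V, P ∝ n(gas): 2 mol gas → 3 mol gas.
P_final = (3/2) × 1.08 = 1.620 atm; ΔP = 1.620 − 1.08 = 0.5400 atm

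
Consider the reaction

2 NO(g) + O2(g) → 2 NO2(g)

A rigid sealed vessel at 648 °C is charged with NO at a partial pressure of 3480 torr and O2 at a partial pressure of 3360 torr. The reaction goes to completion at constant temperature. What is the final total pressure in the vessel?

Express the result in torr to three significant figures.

With V and T fixed, P_i ∝ n_i, so the mole ratios apply directly to partial pressures at 648 °C.
P(O2) required for 3480 torr of NO = (1/2) × 3480 = 1740 torr; available 3360 torr, so NO is limiting.
P(O2) remaining = 3360 − (1/2) × 3480 = 1620 torr
P(gaseous products) = (2)/2 × 3480 = 3480 torr
P_total at 648 °C = 1620 + 3480 = 5100 torr

5100 torr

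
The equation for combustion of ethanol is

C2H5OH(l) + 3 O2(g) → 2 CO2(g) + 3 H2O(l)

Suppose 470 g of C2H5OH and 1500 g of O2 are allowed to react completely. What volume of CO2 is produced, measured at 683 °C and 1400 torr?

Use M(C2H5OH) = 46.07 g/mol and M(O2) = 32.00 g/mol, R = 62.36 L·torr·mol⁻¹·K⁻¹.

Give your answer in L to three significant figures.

n(C2H5OH) = 470 / 46.07 = 10.20 mol
n(O2) = 1500 / 32.00 = 46.88 mol
For 10.20 mol C2H5OH, stoichiometry requires (3/1) × 10.20 = 30.60 mol O2; 46.88 mol is available, so C2H5OH is limiting.
n(CO2) = (2/1) × 10.20 = 20.40 mol
V(CO2) = nRT/P = 20.40 × 62.36 × 956.15 / 1400 = 868.8 L

869 L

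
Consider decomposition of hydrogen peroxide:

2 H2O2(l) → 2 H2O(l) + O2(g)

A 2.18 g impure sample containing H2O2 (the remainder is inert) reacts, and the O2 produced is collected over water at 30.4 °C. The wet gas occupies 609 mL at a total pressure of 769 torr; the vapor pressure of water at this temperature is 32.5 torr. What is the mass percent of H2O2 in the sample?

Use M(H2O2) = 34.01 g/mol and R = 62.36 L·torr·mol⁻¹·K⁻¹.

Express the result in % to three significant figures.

73.9 %

P(O2) = 769 − 32.5 = 736.5 torr
n(O2) = PV/RT = (736.5 × 0.6090) / (62.36 × 303.55) = 0.02369 mol
n(H2O2) = (2/1) × 0.02369 = 0.04738 mol
m(H2O2) = 0.04738 × 34.01 = 1.611 g
%H2O2 = 1.611 / 2.18 × 100 = 73.90%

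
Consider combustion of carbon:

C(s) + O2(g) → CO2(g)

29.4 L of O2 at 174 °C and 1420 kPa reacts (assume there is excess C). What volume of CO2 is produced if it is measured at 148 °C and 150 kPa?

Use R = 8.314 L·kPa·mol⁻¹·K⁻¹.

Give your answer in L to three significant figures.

n(O2) = PV/RT = (1420 × 29.4) / (8.314 × 447.15) = 11.23 mol
n(CO2) = (1/1) × 11.23 = 11.23 mol
V = nRT/P = 11.23 × 8.314 × 421.15 / 150 = 262.1 L

262 L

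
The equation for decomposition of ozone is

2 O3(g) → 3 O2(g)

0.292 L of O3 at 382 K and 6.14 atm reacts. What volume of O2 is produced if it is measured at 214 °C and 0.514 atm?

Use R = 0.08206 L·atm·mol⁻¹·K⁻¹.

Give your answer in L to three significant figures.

6.67 L

n(O3) = PV/RT = (6.14 × 0.292) / (0.08206 × 382) = 0.05719 mol
n(O2) = (3/2) × 0.05719 = 0.08579 mol
V = nRT/P = 0.08579 × 0.08206 × 487.15 / 0.514 = 6.672 L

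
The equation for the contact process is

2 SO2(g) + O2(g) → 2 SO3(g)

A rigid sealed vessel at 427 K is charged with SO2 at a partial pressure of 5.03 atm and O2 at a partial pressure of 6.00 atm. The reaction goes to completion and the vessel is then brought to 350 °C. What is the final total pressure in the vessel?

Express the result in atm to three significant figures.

With V and T fixed, P_i ∝ n_i, so the mole ratios apply directly to partial pressures at 427 K.
P(O2) required for 5.03 atm of SO2 = (1/2) × 5.03 = 2.515 atm; available 6.00 atm, so SO2 is limiting.
P(O2) remaining = 6.00 − (1/2) × 5.03 = 3.485 atm
P(gaseous products) = (2)/2 × 5.03 = 5.030 atm
P_total at 427 K = 3.485 + 5.030 = 8.515 atm
Scaling to 350 °C: P = 8.515 × 623.15/427 = 12.43 atm

12.4 atm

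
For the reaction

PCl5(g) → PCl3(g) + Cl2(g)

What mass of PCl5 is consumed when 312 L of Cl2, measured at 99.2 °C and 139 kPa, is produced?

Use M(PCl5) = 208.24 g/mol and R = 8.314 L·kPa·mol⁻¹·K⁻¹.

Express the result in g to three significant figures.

n(Cl2) = PV/RT = (139 × 312) / (8.314 × 372.35) = 14.01 mol
n(PCl5) = (1/1) × 14.01 = 14.01 mol
m(PCl5) = 14.01 × 208.24 = 2917 g

2920 g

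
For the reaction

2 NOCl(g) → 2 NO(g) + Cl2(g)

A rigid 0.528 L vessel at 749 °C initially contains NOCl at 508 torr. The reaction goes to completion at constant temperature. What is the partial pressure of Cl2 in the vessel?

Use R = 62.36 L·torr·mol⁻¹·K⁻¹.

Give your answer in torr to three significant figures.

n(NOCl)₀ = PV/RT = (508 × 0.528) / (62.36 × 1022.15) = 0.004208 mol
n(Cl2) = (1/2) × 0.004208 = 0.002104 mol
P(Cl2) = nRT/V = 0.002104 × 62.36 × 1022.15 / 0.528 = 254.0 torr

254 torr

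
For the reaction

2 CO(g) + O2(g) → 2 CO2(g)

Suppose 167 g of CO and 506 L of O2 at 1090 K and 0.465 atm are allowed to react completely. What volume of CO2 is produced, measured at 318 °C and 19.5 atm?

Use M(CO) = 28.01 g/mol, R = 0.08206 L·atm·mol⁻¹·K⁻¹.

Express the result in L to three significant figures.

13.1 L

n(CO) = 167 / 28.01 = 5.962 mol
n(O2) = PV/RT = (0.465 × 506) / (0.08206 × 1090) = 2.631 mol
For 5.962 mol CO, stoichiometry requires (1/2) × 5.962 = 2.981 mol O2; 2.631 mol is available, so O2 is limiting.
n(CO2) = (2/1) × 2.631 = 5.262 mol
V(CO2) = nRT/P = 5.262 × 0.08206 × 591.15 / 19.5 = 13.09 L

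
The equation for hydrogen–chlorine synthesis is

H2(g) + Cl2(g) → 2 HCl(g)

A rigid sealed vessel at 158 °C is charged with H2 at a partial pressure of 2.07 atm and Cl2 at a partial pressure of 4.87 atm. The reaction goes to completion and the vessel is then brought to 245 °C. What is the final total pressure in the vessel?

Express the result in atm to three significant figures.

8.34 atm

With V and T fixed, P_i ∝ n_i, so the mole ratios apply directly to partial pressures at 158 °C.
P(Cl2) required for 2.07 atm of H2 = (1/1) × 2.07 = 2.070 atm; available 4.87 atm, so H2 is limiting.
P(Cl2) remaining = 4.87 − (1/1) × 2.07 = 2.800 atm
P(gaseous products) = (2)/1 × 2.07 = 4.140 atm
P_total at 158 °C = 2.800 + 4.140 = 6.940 atm
Scaling to 245 °C: P = 6.940 × 518.15/431.15 = 8.340 atm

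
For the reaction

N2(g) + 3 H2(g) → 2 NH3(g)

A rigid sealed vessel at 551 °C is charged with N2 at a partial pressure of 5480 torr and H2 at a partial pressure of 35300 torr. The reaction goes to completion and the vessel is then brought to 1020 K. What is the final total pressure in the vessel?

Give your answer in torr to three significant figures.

With V and T fixed, P_i ∝ n_i, so the mole ratios apply directly to partial pressures at 551 °C.
P(H2) required for 5480 torr of N2 = (3/1) × 5480 = 16440 torr; available 35300 torr, so N2 is limiting.
P(H2) remaining = 35300 − (3/1) × 5480 = 18860 torr
P(gaseous products) = (2)/1 × 5480 = 10960 torr
P_total at 551 °C = 18860 + 10960 = 29820 torr
Scaling to 1020 K: P = 29820 × 1020/824.15 = 36910 torr

36900 torr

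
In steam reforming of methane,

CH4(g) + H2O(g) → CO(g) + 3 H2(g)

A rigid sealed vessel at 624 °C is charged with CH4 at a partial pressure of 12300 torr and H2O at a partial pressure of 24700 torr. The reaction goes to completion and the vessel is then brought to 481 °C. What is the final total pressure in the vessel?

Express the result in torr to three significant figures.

51800 torr

Because the vessel is rigid and T is held at 624 °C, work the stoichiometry in partial pressures (P_i = n_iRT/V).
P(H2O) required for 12300 torr of CH4 = (1/1) × 12300 = 12300 torr; available 24700 torr, so CH4 is limiting.
P(H2O) remaining = 24700 − (1/1) × 12300 = 12400 torr
P(gaseous products) = (1+3)/1 × 12300 = 49200 torr
P_total at 624 °C = 12400 + 49200 = 61600 torr
Scaling to 481 °C: P = 61600 × 754.15/897.15 = 51780 torr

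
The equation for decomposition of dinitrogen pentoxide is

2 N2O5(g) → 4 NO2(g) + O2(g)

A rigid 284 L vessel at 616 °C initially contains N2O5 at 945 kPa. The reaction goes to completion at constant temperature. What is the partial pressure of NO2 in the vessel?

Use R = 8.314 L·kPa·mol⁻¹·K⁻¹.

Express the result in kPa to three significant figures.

n(N2O5)₀ = PV/RT = (945 × 284) / (8.314 × 889.15) = 36.30 mol
n(NO2) = (4/2) × 36.30 = 72.60 mol
P(NO2) = nRT/V = 72.60 × 8.314 × 889.15 / 284 = 1890 kPa

1890 kPa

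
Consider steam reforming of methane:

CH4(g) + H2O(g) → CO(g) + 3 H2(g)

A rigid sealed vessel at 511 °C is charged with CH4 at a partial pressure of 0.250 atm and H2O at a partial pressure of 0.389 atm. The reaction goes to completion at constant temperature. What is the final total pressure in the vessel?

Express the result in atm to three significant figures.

1.14 atm

At constant V, partial pressures at 511 °C are proportional to moles, so apply stoichiometry directly to pressures.
P(H2O) required for 0.250 atm of CH4 = (1/1) × 0.250 = 0.2500 atm; available 0.389 atm, so CH4 is limiting.
P(H2O) remaining = 0.389 − (1/1) × 0.250 = 0.1390 atm
P(gaseous products) = (1+3)/1 × 0.250 = 1.000 atm
P_total at 511 °C = 0.1390 + 1.000 = 1.139 atm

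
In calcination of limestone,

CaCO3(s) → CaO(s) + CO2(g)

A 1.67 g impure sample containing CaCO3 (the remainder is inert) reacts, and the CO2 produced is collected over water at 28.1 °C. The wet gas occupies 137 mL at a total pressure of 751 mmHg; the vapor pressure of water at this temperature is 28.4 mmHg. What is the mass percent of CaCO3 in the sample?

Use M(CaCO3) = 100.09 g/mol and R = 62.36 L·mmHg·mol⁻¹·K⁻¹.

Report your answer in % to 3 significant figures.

P(CO2) = 751 − 28.4 = 722.6 mmHg
n(CO2) = PV/RT = (722.6 × 0.1370) / (62.36 × 301.25) = 0.005270 mol
n(CaCO3) = (1/1) × 0.005270 = 0.005270 mol
m(CaCO3) = 0.005270 × 100.09 = 0.5275 g
%CaCO3 = 0.5275 / 1.67 × 100 = 31.59%

31.6 %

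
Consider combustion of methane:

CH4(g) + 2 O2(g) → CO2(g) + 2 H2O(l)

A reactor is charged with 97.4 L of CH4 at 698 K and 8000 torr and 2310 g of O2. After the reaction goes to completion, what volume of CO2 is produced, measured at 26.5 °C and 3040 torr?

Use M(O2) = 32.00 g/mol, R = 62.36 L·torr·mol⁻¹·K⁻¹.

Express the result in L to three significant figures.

n(CH4) = PV/RT = (8000 × 97.4) / (62.36 × 698) = 17.90 mol
n(O2) = 2310 / 32.00 = 72.19 mol
For 17.90 mol CH4, stoichiometry requires (2/1) × 17.90 = 35.80 mol O2; 72.19 mol is available, so CH4 is limiting.
n(CO2) = (1/1) × 17.90 = 17.90 mol
V(CO2) = nRT/P = 17.90 × 62.36 × 299.65 / 3040 = 110.0 L

110 L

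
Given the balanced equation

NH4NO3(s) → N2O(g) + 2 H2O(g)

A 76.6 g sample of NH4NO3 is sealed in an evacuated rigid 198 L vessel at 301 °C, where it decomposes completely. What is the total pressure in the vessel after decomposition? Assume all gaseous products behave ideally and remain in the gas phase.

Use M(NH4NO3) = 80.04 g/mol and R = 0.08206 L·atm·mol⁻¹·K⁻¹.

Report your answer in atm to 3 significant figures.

n(NH4NO3) = 76.6 / 80.04 = 0.9570 mol
n(gas produced) = (3/1) × 0.9570 = 2.871 mol
P = nRT/V = 2.871 × 0.08206 × 574.15 / 198 = 0.6832 atm

0.683 atm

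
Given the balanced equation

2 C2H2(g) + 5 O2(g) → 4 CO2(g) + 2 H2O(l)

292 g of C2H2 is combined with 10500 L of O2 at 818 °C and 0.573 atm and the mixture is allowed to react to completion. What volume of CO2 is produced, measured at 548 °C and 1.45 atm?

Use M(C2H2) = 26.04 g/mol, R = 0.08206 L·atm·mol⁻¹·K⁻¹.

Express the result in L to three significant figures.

n(C2H2) = 292 / 26.04 = 11.21 mol
n(O2) = PV/RT = (0.573 × 10500) / (0.08206 × 1091.15) = 67.19 mol
For 11.21 mol C2H2, stoichiometry requires (5/2) × 11.21 = 28.03 mol O2; 67.19 mol is available, so C2H2 is limiting.
n(CO2) = (4/2) × 11.21 = 22.42 mol
V(CO2) = nRT/P = 22.42 × 0.08206 × 821.15 / 1.45 = 1042 L

1040 L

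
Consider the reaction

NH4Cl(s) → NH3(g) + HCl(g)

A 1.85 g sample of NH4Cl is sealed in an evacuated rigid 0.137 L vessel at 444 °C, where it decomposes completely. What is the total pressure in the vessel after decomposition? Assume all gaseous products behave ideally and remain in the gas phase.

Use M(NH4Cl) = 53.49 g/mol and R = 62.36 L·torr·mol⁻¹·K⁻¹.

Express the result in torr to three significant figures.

n(NH4Cl) = 1.85 / 53.49 = 0.03459 mol
n(gas produced) = (2/1) × 0.03459 = 0.06918 mol
P = nRT/V = 0.06918 × 62.36 × 717.15 / 0.137 = 22580 torr

22600 torr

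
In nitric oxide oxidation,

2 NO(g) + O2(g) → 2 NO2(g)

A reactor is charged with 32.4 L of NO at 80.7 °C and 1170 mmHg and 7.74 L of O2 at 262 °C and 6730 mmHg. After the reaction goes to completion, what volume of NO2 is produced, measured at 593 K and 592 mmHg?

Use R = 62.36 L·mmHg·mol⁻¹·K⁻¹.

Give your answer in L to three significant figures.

107 L

n(NO) = PV/RT = (1170 × 32.4) / (62.36 × 353.85) = 1.718 mol
n(O2) = PV/RT = (6730 × 7.74) / (62.36 × 535.15) = 1.561 mol
For 1.718 mol NO, stoichiometry requires (1/2) × 1.718 = 0.8590 mol O2; 1.561 mol is available, so NO is limiting.
n(NO2) = (2/2) × 1.718 = 1.718 mol
V(NO2) = nRT/P = 1.718 × 62.36 × 593 / 592 = 107.3 L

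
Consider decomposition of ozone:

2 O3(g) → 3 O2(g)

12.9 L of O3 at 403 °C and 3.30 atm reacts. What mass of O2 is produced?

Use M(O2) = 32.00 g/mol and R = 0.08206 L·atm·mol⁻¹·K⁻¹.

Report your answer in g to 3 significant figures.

36.8 g

n(O3) = PV/RT = (3.30 × 12.9) / (0.08206 × 676.15) = 0.7672 mol
n(O2) = (3/2) × 0.7672 = 1.151 mol
m(O2) = 1.151 × 32.00 = 36.83 g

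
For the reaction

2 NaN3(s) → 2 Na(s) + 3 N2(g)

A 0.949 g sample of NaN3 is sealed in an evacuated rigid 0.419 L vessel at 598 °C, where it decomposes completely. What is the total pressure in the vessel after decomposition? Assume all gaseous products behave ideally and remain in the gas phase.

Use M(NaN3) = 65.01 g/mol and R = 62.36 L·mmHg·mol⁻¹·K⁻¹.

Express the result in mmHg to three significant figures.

n(NaN3) = 0.949 / 65.01 = 0.01460 mol
n(gas produced) = (3/2) × 0.01460 = 0.02190 mol
P = nRT/V = 0.02190 × 62.36 × 871.15 / 0.419 = 2839 mmHg

2840 mmHg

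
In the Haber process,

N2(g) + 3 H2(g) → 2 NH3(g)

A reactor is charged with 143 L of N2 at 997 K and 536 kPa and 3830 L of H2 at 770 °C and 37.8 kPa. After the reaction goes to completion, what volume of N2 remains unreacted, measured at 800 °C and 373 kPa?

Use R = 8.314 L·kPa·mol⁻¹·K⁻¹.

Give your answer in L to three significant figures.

88.1 L

n(N2) = PV/RT = (536 × 143) / (8.314 × 997) = 9.247 mol
n(H2) = PV/RT = (37.8 × 3830) / (8.314 × 1043.15) = 16.69 mol
For 9.247 mol N2, stoichiometry requires (3/1) × 9.247 = 27.74 mol H2; 16.69 mol is available, so H2 is limiting.
n(N2) consumed = (1/3) × 16.69 = 5.563 mol; remaining = 9.247 − 5.563 = 3.684 mol
V(N2) = nRT/P = 3.684 × 8.314 × 1073.15 / 373 = 88.12 L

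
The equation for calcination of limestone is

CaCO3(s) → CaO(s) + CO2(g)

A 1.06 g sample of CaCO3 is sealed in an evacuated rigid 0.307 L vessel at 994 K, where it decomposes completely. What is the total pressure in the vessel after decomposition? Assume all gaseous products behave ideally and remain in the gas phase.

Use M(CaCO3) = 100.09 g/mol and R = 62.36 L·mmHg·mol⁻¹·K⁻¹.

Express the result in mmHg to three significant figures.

n(CaCO3) = 1.06 / 100.09 = 0.01059 mol
n(gas produced) = (1/1) × 0.01059 = 0.01059 mol
P = nRT/V = 0.01059 × 62.36 × 994 / 0.307 = 2138 mmHg

2140 mmHg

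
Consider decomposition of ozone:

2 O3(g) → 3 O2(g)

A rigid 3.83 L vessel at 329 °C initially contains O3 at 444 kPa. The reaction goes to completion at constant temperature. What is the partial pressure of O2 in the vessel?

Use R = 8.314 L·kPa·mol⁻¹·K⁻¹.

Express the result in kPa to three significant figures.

666 kPa

n(O3)₀ = PV/RT = (444 × 3.83) / (8.314 × 602.15) = 0.3397 mol
n(O2) = (3/2) × 0.3397 = 0.5095 mol
P(O2) = nRT/V = 0.5095 × 8.314 × 602.15 / 3.83 = 666.0 kPa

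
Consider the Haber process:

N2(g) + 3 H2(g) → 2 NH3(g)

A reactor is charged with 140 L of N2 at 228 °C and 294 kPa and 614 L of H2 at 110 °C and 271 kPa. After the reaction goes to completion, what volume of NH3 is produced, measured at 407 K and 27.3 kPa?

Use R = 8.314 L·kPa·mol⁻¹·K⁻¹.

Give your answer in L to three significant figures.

n(N2) = PV/RT = (294 × 140) / (8.314 × 501.15) = 9.879 mol
n(H2) = PV/RT = (271 × 614) / (8.314 × 383.15) = 52.23 mol
For 9.879 mol N2, stoichiometry requires (3/1) × 9.879 = 29.64 mol H2; 52.23 mol is available, so N2 is limiting.
n(NH3) = (2/1) × 9.879 = 19.76 mol
V(NH3) = nRT/P = 19.76 × 8.314 × 407 / 27.3 = 2449 L

2450 L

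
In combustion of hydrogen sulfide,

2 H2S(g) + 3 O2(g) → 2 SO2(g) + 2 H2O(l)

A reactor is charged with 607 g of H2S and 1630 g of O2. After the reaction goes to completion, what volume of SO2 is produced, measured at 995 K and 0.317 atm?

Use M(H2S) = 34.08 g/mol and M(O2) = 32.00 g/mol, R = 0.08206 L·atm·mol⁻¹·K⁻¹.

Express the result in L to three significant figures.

4590 L

n(H2S) = 607 / 34.08 = 17.81 mol
n(O2) = 1630 / 32.00 = 50.94 mol
For 17.81 mol H2S, stoichiometry requires (3/2) × 17.81 = 26.71 mol O2; 50.94 mol is available, so H2S is limiting.
n(SO2) = (2/2) × 17.81 = 17.81 mol
V(SO2) = nRT/P = 17.81 × 0.08206 × 995 / 0.317 = 4587 L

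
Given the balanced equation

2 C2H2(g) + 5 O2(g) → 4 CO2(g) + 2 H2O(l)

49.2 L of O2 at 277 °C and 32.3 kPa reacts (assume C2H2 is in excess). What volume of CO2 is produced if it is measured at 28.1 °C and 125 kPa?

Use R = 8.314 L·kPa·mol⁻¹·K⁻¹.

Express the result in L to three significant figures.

n(O2) = PV/RT = (32.3 × 49.2) / (8.314 × 550.15) = 0.3474 mol
n(CO2) = (4/5) × 0.3474 = 0.2779 mol
V = nRT/P = 0.2779 × 8.314 × 301.25 / 125 = 5.568 L

5.57 L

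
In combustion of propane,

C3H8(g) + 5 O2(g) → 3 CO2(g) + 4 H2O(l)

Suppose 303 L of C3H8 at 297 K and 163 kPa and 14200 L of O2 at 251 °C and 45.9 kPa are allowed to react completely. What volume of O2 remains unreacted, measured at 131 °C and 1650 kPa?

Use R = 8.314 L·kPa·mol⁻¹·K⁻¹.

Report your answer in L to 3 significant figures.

101 L

n(C3H8) = PV/RT = (163 × 303) / (8.314 × 297) = 20.00 mol
n(O2) = PV/RT = (45.9 × 14200) / (8.314 × 524.15) = 149.6 mol
For 20.00 mol C3H8, stoichiometry requires (5/1) × 20.00 = 100.0 mol O2; 149.6 mol is available, so C3H8 is limiting.
n(O2) consumed = (5/1) × 20.00 = 100.0 mol; remaining = 149.6 − 100.0 = 49.60 mol
V(O2) = nRT/P = 49.60 × 8.314 × 404.15 / 1650 = 101.0 L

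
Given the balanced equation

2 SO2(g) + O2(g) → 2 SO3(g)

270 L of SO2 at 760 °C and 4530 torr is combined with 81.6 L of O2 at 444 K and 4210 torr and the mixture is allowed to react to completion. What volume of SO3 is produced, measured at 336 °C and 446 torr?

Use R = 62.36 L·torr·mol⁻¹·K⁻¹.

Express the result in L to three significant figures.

1620 L

n(SO2) = PV/RT = (4530 × 270) / (62.36 × 1033.15) = 18.98 mol
n(O2) = PV/RT = (4210 × 81.6) / (62.36 × 444) = 12.41 mol
For 18.98 mol SO2, stoichiometry requires (1/2) × 18.98 = 9.490 mol O2; 12.41 mol is available, so SO2 is limiting.
n(SO3) = (2/2) × 18.98 = 18.98 mol
V(SO3) = nRT/P = 18.98 × 62.36 × 609.15 / 446 = 1617 L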